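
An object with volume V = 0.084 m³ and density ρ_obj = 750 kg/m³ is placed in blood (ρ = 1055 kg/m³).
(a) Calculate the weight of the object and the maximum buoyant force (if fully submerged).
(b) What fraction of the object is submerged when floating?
(a) W=rho_obj*g*V=750*9.81*0.084=618.0 N; F_B(max)=rho*g*V=1055*9.81*0.084=869.4 N
(b) Floating fraction=rho_obj/rho=750/1055=0.711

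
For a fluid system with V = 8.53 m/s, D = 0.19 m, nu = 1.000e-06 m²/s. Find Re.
Formula: Re = \frac{V D}{\nu}
Re = 8.53·0.19/1.000e-06 = 1.621e+06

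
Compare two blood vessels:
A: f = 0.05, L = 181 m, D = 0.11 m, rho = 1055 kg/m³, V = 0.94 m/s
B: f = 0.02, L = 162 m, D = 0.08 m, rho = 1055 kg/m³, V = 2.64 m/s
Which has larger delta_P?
delta_P(A) = 38.35 kPa, delta_P(B) = 148.9 kPa. Answer: B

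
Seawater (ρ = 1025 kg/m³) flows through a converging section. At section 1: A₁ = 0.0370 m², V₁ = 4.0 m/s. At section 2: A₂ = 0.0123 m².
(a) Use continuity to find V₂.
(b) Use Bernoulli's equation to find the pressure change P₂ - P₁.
(a) Continuity: A₁V₁=A₂V₂ -> V₂=A₁V₁/A₂=0.0370*4.0/0.0123=12.03 m/s
(b) Bernoulli: P₂-P₁=0.5*rho*(V₁^2-V₂^2)/1000=0.5*1025*(4.0^2-12.03^2)/1000=-65.97 kPa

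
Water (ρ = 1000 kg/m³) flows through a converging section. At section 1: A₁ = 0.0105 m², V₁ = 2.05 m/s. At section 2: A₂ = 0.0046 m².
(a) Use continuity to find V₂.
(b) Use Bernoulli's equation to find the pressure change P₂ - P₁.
(a) Continuity: A₁V₁=A₂V₂ -> V₂=A₁V₁/A₂=0.0105*2.05/0.0046=4.68 m/s
(b) Bernoulli: P₂-P₁=0.5*rho*(V₁^2-V₂^2)/1000=0.5*1000*(2.05^2-4.68^2)/1000=-8.85 kPa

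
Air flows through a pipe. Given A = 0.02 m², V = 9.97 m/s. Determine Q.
Formula: Q = A V
Q = 0.02·9.97·1000 = 199.4 L/s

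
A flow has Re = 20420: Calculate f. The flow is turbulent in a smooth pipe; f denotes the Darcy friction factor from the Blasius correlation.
Formula: f = \frac{0.316}{Re^{0.25}}
f = 0.316/20420^0.25 = 0.02643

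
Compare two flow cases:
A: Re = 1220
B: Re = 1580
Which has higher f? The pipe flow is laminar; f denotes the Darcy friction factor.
f(A) = 0.05246, f(B) = 0.04051. Answer: A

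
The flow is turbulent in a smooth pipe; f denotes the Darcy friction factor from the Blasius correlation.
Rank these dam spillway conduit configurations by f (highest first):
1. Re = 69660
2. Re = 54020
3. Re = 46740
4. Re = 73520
Case 1: f = 0.01945
Case 2: f = 0.02073
Case 3: f = 0.02149
Case 4: f = 0.01919
Ranking (highest first): 3, 2, 1, 4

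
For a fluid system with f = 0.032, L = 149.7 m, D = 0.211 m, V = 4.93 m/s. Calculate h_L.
Formula: h_L = f \frac{L}{D} \frac{V^2}{2g}
h_L = 0.032·(149.7/0.211)·4.93²/(2·9.81) = 28.12 m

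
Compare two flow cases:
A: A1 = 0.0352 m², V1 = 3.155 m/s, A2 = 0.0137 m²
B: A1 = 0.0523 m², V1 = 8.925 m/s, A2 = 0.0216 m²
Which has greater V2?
V2(A) = 8.106 m/s, V2(B) = 21.61 m/s. Answer: B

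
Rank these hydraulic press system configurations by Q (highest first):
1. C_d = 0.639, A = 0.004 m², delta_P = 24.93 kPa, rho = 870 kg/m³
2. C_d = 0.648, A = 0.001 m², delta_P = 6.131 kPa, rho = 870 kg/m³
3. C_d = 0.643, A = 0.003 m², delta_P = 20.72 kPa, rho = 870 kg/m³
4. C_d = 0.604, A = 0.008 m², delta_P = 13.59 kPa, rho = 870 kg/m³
Case 1: Q = 19.35 L/s
Case 2: Q = 2.433 L/s
Case 3: Q = 13.31 L/s
Case 4: Q = 27.01 L/s
Ranking (highest first): 4, 1, 3, 2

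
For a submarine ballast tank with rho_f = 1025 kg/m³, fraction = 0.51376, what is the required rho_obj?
Formula: f_{sub} = \frac{\rho_{obj}}{\rho_f}
Substituting knowns: 0.51376 = rho_obj/1025
Solving for rho_obj: rho_obj = 0.51376·1025 = 526.6 kg/m³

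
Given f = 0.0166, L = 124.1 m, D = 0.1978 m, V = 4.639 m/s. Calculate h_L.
Formula: h_L = f \frac{L}{D} \frac{V^2}{2g}
h_L = 0.0166·(124.1/0.1978)·4.639²/(2·9.81) = 11.42 m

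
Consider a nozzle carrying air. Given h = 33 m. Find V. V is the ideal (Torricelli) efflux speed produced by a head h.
Formula: V = \sqrt{2 g h}
V = √(2·9.81·33) = 25.45 m/s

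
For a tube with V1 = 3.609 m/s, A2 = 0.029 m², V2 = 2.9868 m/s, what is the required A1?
Formula: V_2 = \frac{A_1 V_1}{A_2}
Substituting knowns: 2.9868 = A1·3.609/0.029
Solving for A1: A1 = 2.9868·0.029/3.609 = 0.024 m²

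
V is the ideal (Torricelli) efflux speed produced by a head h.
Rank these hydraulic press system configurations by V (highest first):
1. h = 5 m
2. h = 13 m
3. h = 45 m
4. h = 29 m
Case 1: V = 9.905 m/s
Case 2: V = 15.97 m/s
Case 3: V = 29.71 m/s
Case 4: V = 23.85 m/s
Ranking (highest first): 3, 4, 2, 1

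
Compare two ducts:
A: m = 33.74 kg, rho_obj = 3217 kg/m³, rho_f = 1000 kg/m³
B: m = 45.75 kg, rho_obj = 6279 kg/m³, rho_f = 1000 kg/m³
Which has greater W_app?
W_app(A) = 228.1 N, W_app(B) = 377.3 N. Answer: B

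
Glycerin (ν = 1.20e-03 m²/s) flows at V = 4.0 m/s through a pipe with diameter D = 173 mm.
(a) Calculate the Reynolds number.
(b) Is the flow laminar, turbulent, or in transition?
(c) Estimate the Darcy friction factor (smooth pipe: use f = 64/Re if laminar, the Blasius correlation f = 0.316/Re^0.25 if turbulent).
(a) Re = V·D/ν = 4.0·0.173/1.20e-03 = 576.67
(b) Flow regime: laminar (Re < 2300)
(c) Friction factor: f = 64/Re = 64/576.67 = 0.111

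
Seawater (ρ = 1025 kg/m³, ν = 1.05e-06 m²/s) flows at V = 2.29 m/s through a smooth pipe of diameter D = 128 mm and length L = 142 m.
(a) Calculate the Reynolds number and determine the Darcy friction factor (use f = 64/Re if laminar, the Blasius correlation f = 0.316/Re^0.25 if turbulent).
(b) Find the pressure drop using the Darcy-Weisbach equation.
(a) Re = V·D/ν = 2.29·0.128/1.05e-06 = 279160 → turbulent (Re > 4000); f = 0.316/Re^0.25 = 0.316/279160^0.25 = 0.013748 (Blasius is strictly valid for Re ≲ 1e5; used here as the smooth-pipe estimate the problem specifies)
(b) Darcy-Weisbach: ΔP = f·(L/D)·½ρV²/1000 = 0.013748·(142/0.128)·½·1025·2.29²/1000 = 40.99 kPa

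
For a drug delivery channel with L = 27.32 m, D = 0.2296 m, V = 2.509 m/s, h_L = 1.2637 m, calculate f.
Formula: h_L = f \frac{L}{D} \frac{V^2}{2g}
Substituting knowns: 1.2637 = f·(27.32/0.2296)·2.509²/(2·9.81)
Solving for f: f = 1.2637·2·9.81/((27.32/0.2296)·2.509²) = 0.0331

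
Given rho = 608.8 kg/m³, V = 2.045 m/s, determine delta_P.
Formula: V = \sqrt{\frac{2 \Delta P}{\rho}}
Substituting knowns: 2.045 = √(2·(delta_P·1000)/608.8)
Solving for delta_P: delta_P = 2.045²·608.8/2/1000 = 1.273 kPa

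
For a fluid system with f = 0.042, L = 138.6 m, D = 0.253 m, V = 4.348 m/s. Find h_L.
Formula: h_L = f \frac{L}{D} \frac{V^2}{2g}
h_L = 0.042·(138.6/0.253)·4.348²/(2·9.81) = 22.17 m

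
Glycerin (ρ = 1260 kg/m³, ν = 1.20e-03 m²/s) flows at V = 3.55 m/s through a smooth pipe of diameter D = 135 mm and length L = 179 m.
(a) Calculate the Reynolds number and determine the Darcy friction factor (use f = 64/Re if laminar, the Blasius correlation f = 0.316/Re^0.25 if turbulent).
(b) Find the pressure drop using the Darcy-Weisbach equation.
(a) Re = V·D/ν = 3.55·0.135/1.20e-03 = 399.38 → laminar (Re < 2300); f = 64/Re = 64/399.38 = 0.16025
(b) Darcy-Weisbach: ΔP = f·(L/D)·½ρV²/1000 = 0.16025·(179/0.135)·½·1260·3.55²/1000 = 1687 kPa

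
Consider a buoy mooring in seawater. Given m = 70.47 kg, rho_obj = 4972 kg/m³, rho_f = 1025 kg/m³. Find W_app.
Formula: W_{app} = mg\left(1 - \frac{\rho_f}{\rho_{obj}}\right)
W_app = 70.47·9.81·(1 − 1025/4972) = 548.8 N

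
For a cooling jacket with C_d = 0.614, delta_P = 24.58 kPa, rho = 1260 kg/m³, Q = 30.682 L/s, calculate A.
Formula: Q = C_d A \sqrt{\frac{2 \Delta P}{\rho}}
Substituting knowns: 30.682 = 0.614·A·√(2·(24.58·1000)/1260)·1000
Solving for A: A = (30.682/1000)/(0.614·√(2·(24.58·1000)/1260)) = 0.008 m²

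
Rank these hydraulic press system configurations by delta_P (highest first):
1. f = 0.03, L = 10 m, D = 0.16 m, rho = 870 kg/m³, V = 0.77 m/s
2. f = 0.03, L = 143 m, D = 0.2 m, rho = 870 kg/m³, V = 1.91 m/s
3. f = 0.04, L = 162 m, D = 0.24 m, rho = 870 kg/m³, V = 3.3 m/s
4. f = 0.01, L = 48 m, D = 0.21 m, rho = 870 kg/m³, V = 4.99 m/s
Case 1: delta_P = 0.4836 kPa
Case 2: delta_P = 34.04 kPa
Case 3: delta_P = 127.9 kPa
Case 4: delta_P = 24.76 kPa
Ranking (highest first): 3, 2, 4, 1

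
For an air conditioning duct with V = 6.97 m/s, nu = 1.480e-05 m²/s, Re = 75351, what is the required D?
Formula: Re = \frac{V D}{\nu}
Substituting knowns: 75351 = 6.97·D/1.480e-05
Solving for D: D = 75351·1.480e-05/6.97 = 0.16 m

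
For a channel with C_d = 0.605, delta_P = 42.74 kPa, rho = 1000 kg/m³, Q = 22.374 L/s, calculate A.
Formula: Q = C_d A \sqrt{\frac{2 \Delta P}{\rho}}
Substituting knowns: 22.374 = 0.605·A·√(2·(42.74·1000)/1000)·1000
Solving for A: A = (22.374/1000)/(0.605·√(2·(42.74·1000)/1000)) = 0.004 m²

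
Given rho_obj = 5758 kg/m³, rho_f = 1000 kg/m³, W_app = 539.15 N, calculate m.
Formula: W_{app} = mg\left(1 - \frac{\rho_f}{\rho_{obj}}\right)
Substituting knowns: 539.15 = m·9.81·(1 − 1000/5758)
Solving for m: m = 539.15/(9.81·(1 − 1000/5758)) = 66.51 kg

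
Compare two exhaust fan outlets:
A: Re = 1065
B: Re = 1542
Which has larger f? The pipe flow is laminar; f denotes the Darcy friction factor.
f(A) = 0.06009, f(B) = 0.0415. Answer: A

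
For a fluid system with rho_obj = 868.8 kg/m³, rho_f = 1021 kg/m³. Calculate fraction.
Formula: f_{sub} = \frac{\rho_{obj}}{\rho_f}
fraction = 868.8/1021 = 0.8509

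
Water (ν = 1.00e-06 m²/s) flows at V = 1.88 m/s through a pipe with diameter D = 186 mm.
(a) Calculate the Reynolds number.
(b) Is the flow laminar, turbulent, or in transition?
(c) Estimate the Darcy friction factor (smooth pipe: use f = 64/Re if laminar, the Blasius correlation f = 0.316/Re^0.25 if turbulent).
(a) Re = V·D/ν = 1.88·0.186/1.00e-06 = 349680
(b) Flow regime: turbulent (Re > 4000)
(c) Friction factor: f = 0.316/Re^0.25 = 0.316/349680^0.25 = 0.01299 (Blasius is strictly valid for Re ≲ 1e5; used here as the smooth-pipe estimate the problem specifies)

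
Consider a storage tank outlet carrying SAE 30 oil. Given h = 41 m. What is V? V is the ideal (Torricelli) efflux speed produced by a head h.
Formula: V = \sqrt{2 g h}
V = √(2·9.81·41) = 28.36 m/s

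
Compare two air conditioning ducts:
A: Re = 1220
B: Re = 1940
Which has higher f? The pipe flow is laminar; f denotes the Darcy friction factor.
f(A) = 0.05246, f(B) = 0.03299. Answer: A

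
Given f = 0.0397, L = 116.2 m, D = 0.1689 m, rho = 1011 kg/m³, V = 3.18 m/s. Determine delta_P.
Formula: \Delta P = f \frac{L}{D} \frac{\rho V^2}{2}
delta_P = 0.0397·(116.2/0.1689)·0.5·1011·3.18²/1000 = 139.6 kPa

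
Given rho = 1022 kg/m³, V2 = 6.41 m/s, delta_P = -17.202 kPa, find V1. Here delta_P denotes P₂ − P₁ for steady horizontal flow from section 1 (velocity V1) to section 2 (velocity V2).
Formula: \Delta P = \frac{1}{2} \rho (V_1^2 - V_2^2)
Substituting knowns: -17.202 = 0.5·1022·(V1² − 6.41²)/1000
Solving for V1: V1 = √(6.41² + 2·(-17.202·1000)/1022) = 2.725 m/s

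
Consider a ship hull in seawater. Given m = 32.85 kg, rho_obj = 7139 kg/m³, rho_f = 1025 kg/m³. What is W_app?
Formula: W_{app} = mg\left(1 - \frac{\rho_f}{\rho_{obj}}\right)
W_app = 32.85·9.81·(1 − 1025/7139) = 276 N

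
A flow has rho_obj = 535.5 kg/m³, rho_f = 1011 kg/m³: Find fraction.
Formula: f_{sub} = \frac{\rho_{obj}}{\rho_f}
fraction = 535.5/1011 = 0.5297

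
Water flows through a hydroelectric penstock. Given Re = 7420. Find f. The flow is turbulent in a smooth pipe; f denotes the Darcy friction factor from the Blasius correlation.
Formula: f = \frac{0.316}{Re^{0.25}}
f = 0.316/7420^0.25 = 0.03405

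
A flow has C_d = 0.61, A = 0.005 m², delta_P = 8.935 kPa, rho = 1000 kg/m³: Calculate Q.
Formula: Q = C_d A \sqrt{\frac{2 \Delta P}{\rho}}
Q = 0.61·0.005·√(2·(8.935·1000)/1000)·1000 = 12.89 L/s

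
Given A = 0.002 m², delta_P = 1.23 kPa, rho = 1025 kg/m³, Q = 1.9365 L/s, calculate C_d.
Formula: Q = C_d A \sqrt{\frac{2 \Delta P}{\rho}}
Substituting knowns: 1.9365 = C_d·0.002·√(2·(1.23·1000)/1025)·1000
Solving for C_d: C_d = (1.9365/1000)/(0.002·√(2·(1.23·1000)/1025)) = 0.625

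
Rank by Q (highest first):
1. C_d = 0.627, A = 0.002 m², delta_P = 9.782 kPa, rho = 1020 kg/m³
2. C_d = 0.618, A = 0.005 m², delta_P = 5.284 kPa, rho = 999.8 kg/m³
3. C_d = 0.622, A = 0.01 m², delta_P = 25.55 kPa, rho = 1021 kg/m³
Case 1: Q = 5.492 L/s
Case 2: Q = 10.05 L/s
Case 3: Q = 44 L/s
Ranking (highest first): 3, 2, 1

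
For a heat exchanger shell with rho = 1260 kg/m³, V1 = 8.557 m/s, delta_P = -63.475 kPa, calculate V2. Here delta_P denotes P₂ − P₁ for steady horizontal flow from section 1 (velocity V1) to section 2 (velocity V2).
Formula: \Delta P = \frac{1}{2} \rho (V_1^2 - V_2^2)
Substituting knowns: -63.475 = 0.5·1260·(8.557² − V2²)/1000
Solving for V2: V2 = √(8.557² − 2·(-63.475·1000)/1260) = 13.19 m/s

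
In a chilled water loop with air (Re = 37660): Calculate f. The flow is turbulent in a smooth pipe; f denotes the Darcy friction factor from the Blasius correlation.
Formula: f = \frac{0.316}{Re^{0.25}}
f = 0.316/37660^0.25 = 0.02268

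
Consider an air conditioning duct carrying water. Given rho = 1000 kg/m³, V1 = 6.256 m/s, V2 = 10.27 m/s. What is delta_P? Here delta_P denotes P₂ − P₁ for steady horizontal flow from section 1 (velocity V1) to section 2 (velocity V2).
Formula: \Delta P = \frac{1}{2} \rho (V_1^2 - V_2^2)
delta_P = 0.5·1000·(6.256² − 10.27²)/1000 = -33.17 kPa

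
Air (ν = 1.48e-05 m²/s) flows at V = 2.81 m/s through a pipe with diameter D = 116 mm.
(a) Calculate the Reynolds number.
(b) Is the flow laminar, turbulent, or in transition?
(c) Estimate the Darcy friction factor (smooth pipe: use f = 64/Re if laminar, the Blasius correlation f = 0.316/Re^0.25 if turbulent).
(a) Re = V·D/ν = 2.81·0.116/1.48e-05 = 22024
(b) Flow regime: turbulent (Re > 4000)
(c) Friction factor: f = 0.316/Re^0.25 = 0.316/22024^0.25 = 0.02594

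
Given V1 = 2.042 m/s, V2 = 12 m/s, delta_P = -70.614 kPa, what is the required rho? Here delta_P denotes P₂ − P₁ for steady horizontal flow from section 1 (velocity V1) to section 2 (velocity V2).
Formula: \Delta P = \frac{1}{2} \rho (V_1^2 - V_2^2)
Substituting knowns: -70.614 = 0.5·rho·(2.042² − 12²)/1000
Solving for rho: rho = 2·(-70.614·1000)/(2.042² − 12²) = 1010 kg/m³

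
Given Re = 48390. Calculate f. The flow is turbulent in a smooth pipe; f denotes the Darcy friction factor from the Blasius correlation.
Formula: f = \frac{0.316}{Re^{0.25}}
f = 0.316/48390^0.25 = 0.02131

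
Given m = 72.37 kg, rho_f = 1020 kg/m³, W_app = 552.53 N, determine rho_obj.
Formula: W_{app} = mg\left(1 - \frac{\rho_f}{\rho_{obj}}\right)
Substituting knowns: 552.53 = 72.37·9.81·(1 − 1020/rho_obj)
Solving for rho_obj: rho_obj = 1020/(1 − 552.53/(72.37·9.81)) = 4600 kg/m³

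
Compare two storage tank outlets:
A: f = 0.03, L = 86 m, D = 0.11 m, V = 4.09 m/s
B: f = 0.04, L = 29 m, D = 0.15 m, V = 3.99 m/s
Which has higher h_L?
h_L(A) = 20 m, h_L(B) = 6.275 m. Answer: A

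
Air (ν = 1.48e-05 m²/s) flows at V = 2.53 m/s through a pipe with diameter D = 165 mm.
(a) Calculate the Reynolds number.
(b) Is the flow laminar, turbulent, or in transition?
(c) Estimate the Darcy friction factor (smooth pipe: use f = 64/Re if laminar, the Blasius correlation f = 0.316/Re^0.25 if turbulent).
(a) Re = V·D/ν = 2.53·0.165/1.48e-05 = 28206
(b) Flow regime: turbulent (Re > 4000)
(c) Friction factor: f = 0.316/Re^0.25 = 0.316/28206^0.25 = 0.02438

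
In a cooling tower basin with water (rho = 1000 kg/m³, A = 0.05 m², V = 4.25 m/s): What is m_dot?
Formula: \dot{m} = \rho A V
m_dot = 1000·0.05·4.25 = 212.5 kg/s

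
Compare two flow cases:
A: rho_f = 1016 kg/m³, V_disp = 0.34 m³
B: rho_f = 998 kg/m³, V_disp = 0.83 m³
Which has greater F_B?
F_B(A) = 3389 N, F_B(B) = 8126 N. Answer: B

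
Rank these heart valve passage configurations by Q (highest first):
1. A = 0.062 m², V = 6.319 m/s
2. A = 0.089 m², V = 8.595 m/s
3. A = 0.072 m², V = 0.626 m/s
Case 1: Q = 391.8 L/s
Case 2: Q = 765 L/s
Case 3: Q = 45.07 L/s
Ranking (highest first): 2, 1, 3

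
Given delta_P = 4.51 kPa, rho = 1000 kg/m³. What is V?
Formula: V = \sqrt{\frac{2 \Delta P}{\rho}}
V = √(2·(4.51·1000)/1000) = 3.003 m/s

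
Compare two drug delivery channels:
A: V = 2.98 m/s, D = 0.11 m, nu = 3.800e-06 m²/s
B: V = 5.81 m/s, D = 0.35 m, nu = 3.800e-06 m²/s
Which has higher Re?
Re(A) = 86263, Re(B) = 535132. Answer: B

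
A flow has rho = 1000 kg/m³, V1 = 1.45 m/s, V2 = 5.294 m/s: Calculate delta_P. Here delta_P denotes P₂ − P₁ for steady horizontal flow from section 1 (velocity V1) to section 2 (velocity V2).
Formula: \Delta P = \frac{1}{2} \rho (V_1^2 - V_2^2)
delta_P = 0.5·1000·(1.45² − 5.294²)/1000 = -12.96 kPa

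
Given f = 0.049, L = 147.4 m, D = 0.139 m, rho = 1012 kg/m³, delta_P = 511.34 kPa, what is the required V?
Formula: \Delta P = f \frac{L}{D} \frac{\rho V^2}{2}
Substituting knowns: 511.34 = 0.049·(147.4/0.139)·0.5·1012·V²/1000
Solving for V: V = √((511.34·1000)/(0.049·(147.4/0.139)·0.5·1012)) = 4.41 m/s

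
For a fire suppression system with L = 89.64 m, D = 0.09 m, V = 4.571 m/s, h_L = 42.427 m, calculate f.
Formula: h_L = f \frac{L}{D} \frac{V^2}{2g}
Substituting knowns: 42.427 = f·(89.64/0.09)·4.571²/(2·9.81)
Solving for f: f = 42.427·2·9.81/((89.64/0.09)·4.571²) = 0.04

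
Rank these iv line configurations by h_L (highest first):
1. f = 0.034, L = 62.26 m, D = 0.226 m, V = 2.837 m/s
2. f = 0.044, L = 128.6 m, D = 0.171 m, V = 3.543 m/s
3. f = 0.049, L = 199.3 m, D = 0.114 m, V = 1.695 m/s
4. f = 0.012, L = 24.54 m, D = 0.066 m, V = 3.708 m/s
Case 1: h_L = 3.842 m
Case 2: h_L = 21.17 m
Case 3: h_L = 12.54 m
Case 4: h_L = 3.127 m
Ranking (highest first): 2, 3, 1, 4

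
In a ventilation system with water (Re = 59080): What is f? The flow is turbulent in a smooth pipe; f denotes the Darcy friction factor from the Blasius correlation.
Formula: f = \frac{0.316}{Re^{0.25}}
f = 0.316/59080^0.25 = 0.02027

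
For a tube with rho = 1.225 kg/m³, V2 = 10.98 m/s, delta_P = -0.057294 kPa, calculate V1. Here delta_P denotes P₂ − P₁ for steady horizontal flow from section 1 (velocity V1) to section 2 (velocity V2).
Formula: \Delta P = \frac{1}{2} \rho (V_1^2 - V_2^2)
Substituting knowns: -0.057294 = 0.5·1.225·(V1² − 10.98²)/1000
Solving for V1: V1 = √(10.98² + 2·(-0.057294·1000)/1.225) = 5.198 m/s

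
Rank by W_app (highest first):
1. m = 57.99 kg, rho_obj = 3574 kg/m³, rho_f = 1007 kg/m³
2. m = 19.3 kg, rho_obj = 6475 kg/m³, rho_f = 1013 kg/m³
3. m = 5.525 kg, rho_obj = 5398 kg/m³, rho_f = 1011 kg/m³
Case 1: W_app = 408.6 N
Case 2: W_app = 159.7 N
Case 3: W_app = 44.05 N
Ranking (highest first): 1, 2, 3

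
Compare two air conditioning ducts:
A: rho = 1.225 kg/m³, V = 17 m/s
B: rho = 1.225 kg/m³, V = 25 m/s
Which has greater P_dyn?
P_dyn(A) = 0.177 kPa, P_dyn(B) = 0.3828 kPa. Answer: B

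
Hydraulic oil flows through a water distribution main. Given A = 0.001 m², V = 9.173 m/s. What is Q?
Formula: Q = A V
Q = 0.001·9.173·1000 = 9.173 L/s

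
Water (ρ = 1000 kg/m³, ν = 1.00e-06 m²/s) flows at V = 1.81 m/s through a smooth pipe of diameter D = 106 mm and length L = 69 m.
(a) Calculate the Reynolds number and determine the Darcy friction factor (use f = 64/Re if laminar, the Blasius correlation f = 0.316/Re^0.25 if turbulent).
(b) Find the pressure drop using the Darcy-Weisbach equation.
(a) Re = V·D/ν = 1.81·0.106/1.00e-06 = 191860 → turbulent (Re > 4000); f = 0.316/Re^0.25 = 0.316/191860^0.25 = 0.015099 (Blasius is strictly valid for Re ≲ 1e5; used here as the smooth-pipe estimate the problem specifies)
(b) Darcy-Weisbach: ΔP = f·(L/D)·½ρV²/1000 = 0.015099·(69/0.106)·½·1000·1.81²/1000 = 16.1 kPa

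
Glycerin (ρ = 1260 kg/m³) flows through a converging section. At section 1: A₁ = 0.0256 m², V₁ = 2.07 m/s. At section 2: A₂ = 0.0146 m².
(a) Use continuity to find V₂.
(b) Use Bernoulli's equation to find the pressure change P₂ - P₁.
(a) Continuity: A₁V₁=A₂V₂ -> V₂=A₁V₁/A₂=0.0256*2.07/0.0146=3.63 m/s
(b) Bernoulli: P₂-P₁=0.5*rho*(V₁^2-V₂^2)/1000=0.5*1260*(2.07^2-3.63^2)/1000=-5.602 kPa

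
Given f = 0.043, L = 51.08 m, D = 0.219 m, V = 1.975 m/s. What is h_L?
Formula: h_L = f \frac{L}{D} \frac{V^2}{2g}
h_L = 0.043·(51.08/0.219)·1.975²/(2·9.81) = 1.994 m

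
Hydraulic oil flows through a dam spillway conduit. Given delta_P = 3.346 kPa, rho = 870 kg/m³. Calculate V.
Formula: V = \sqrt{\frac{2 \Delta P}{\rho}}
V = √(2·(3.346·1000)/870) = 2.773 m/s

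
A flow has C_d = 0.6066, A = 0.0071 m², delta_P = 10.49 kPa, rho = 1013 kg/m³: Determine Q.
Formula: Q = C_d A \sqrt{\frac{2 \Delta P}{\rho}}
Q = 0.6066·0.0071·√(2·(10.49·1000)/1013)·1000 = 19.6 L/s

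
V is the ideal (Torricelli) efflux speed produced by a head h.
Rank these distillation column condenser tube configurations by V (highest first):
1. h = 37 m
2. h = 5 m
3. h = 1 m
Case 1: V = 26.94 m/s
Case 2: V = 9.905 m/s
Case 3: V = 4.429 m/s
Ranking (highest first): 1, 2, 3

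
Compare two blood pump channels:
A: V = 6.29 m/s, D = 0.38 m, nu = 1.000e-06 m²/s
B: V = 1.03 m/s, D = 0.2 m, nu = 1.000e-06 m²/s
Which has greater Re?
Re(A) = 2.390e+06, Re(B) = 206000. Answer: A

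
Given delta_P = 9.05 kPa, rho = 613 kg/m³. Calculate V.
Formula: V = \sqrt{\frac{2 \Delta P}{\rho}}
V = √(2·(9.05·1000)/613) = 5.434 m/s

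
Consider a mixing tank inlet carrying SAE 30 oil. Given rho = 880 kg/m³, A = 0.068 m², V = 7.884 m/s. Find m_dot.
Formula: \dot{m} = \rho A V
m_dot = 880·0.068·7.884 = 471.8 kg/s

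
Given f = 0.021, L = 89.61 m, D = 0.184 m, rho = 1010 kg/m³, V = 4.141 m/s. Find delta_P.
Formula: \Delta P = f \frac{L}{D} \frac{\rho V^2}{2}
delta_P = 0.021·(89.61/0.184)·0.5·1010·4.141²/1000 = 88.56 kPa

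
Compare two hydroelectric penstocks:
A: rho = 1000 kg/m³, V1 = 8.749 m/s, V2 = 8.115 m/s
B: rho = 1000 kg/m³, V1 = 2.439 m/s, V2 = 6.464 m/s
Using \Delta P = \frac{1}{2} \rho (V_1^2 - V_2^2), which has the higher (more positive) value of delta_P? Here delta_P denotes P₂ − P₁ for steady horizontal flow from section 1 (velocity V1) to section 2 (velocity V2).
delta_P(A) = 5.346 kPa, delta_P(B) = -17.92 kPa. Answer: A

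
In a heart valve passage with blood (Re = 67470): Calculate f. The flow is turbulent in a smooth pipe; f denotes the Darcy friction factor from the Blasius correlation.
Formula: f = \frac{0.316}{Re^{0.25}}
f = 0.316/67470^0.25 = 0.01961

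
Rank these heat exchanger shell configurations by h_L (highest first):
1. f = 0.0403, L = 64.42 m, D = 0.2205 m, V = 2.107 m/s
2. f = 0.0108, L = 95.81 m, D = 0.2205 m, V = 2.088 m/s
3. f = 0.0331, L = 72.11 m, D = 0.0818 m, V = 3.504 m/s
Case 1: h_L = 2.664 m
Case 2: h_L = 1.043 m
Case 3: h_L = 18.26 m
Ranking (highest first): 3, 1, 2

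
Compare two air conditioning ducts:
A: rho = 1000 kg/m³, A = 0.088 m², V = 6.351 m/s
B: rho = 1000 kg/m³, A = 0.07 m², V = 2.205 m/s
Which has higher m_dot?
m_dot(A) = 558.9 kg/s, m_dot(B) = 154.3 kg/s. Answer: A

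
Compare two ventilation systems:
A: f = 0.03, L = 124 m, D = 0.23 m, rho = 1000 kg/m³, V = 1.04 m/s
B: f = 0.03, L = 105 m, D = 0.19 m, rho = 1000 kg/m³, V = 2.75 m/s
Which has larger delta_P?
delta_P(A) = 8.747 kPa, delta_P(B) = 62.69 kPa. Answer: B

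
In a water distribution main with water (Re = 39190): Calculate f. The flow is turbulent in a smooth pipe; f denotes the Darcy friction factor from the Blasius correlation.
Formula: f = \frac{0.316}{Re^{0.25}}
f = 0.316/39190^0.25 = 0.02246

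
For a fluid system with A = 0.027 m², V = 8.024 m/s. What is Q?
Formula: Q = A V
Q = 0.027·8.024·1000 = 216.6 L/s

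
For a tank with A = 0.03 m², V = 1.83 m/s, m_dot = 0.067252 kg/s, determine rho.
Formula: \dot{m} = \rho A V
Substituting knowns: 0.067252 = rho·0.03·1.83
Solving for rho: rho = 0.067252/(0.03·1.83) = 1.225 kg/m³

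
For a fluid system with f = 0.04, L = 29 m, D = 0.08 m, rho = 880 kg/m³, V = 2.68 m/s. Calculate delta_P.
Formula: \Delta P = f \frac{L}{D} \frac{\rho V^2}{2}
delta_P = 0.04·(29/0.08)·0.5·880·2.68²/1000 = 45.82 kPa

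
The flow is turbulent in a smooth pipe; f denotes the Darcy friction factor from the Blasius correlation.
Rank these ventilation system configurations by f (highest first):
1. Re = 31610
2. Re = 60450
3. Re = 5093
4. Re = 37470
Case 1: f = 0.0237
Case 2: f = 0.02015
Case 3: f = 0.03741
Case 4: f = 0.02271
Ranking (highest first): 3, 1, 4, 2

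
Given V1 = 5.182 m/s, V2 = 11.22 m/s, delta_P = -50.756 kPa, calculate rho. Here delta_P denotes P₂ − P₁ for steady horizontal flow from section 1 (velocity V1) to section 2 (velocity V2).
Formula: \Delta P = \frac{1}{2} \rho (V_1^2 - V_2^2)
Substituting knowns: -50.756 = 0.5·rho·(5.182² − 11.22²)/1000
Solving for rho: rho = 2·(-50.756·1000)/(5.182² − 11.22²) = 1025 kg/m³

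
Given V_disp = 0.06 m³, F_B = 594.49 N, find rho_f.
Formula: F_B = \rho_f g V_{disp}
Substituting knowns: 594.49 = rho_f·9.81·0.06
Solving for rho_f: rho_f = 594.49/(9.81·0.06) = 1010 kg/m³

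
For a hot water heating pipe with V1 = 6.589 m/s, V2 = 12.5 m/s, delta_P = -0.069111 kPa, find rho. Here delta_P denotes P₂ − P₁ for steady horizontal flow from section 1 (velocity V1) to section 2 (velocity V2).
Formula: \Delta P = \frac{1}{2} \rho (V_1^2 - V_2^2)
Substituting knowns: -0.069111 = 0.5·rho·(6.589² − 12.5²)/1000
Solving for rho: rho = 2·(-0.069111·1000)/(6.589² − 12.5²) = 1.225 kg/m³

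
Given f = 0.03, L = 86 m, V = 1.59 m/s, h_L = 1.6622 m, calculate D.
Formula: h_L = f \frac{L}{D} \frac{V^2}{2g}
Substituting knowns: 1.6622 = 0.03·(86/D)·1.59²/(2·9.81)
Solving for D: D = 0.03·86·1.59²/(2·9.81·1.6622) = 0.2 m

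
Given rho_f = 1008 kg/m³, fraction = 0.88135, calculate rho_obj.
Formula: f_{sub} = \frac{\rho_{obj}}{\rho_f}
Substituting knowns: 0.88135 = rho_obj/1008
Solving for rho_obj: rho_obj = 0.88135·1008 = 888.4 kg/m³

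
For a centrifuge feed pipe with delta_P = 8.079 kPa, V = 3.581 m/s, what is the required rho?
Formula: V = \sqrt{\frac{2 \Delta P}{\rho}}
Substituting knowns: 3.581 = √(2·(8.079·1000)/rho)
Solving for rho: rho = 2·(8.079·1000)/3.581² = 1260 kg/m³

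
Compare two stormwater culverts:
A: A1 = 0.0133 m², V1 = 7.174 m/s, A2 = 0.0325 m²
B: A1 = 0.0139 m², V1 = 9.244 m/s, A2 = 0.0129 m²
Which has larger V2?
V2(A) = 2.936 m/s, V2(B) = 9.961 m/s. Answer: B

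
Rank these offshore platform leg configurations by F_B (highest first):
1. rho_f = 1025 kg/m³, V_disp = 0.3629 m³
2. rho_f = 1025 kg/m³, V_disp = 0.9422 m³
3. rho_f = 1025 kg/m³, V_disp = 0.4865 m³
Case 1: F_B = 3649 N
Case 2: F_B = 9474 N
Case 3: F_B = 4892 N
Ranking (highest first): 2, 3, 1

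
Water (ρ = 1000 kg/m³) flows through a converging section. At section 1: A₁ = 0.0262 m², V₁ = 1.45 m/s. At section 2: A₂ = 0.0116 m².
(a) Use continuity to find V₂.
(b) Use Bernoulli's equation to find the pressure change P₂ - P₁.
(a) Continuity: A₁V₁=A₂V₂ -> V₂=A₁V₁/A₂=0.0262*1.45/0.0116=3.28 m/s
(b) Bernoulli: P₂-P₁=0.5*rho*(V₁^2-V₂^2)/1000=0.5*1000*(1.45^2-3.28^2)/1000=-4.328 kPa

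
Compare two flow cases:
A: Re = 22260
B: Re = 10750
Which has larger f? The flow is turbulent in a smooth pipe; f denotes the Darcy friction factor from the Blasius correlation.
f(A) = 0.02587, f(B) = 0.03103. Answer: B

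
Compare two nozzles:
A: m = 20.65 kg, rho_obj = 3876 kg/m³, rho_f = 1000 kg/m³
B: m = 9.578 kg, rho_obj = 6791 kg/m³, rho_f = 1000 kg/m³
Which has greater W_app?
W_app(A) = 150.3 N, W_app(B) = 80.12 N. Answer: A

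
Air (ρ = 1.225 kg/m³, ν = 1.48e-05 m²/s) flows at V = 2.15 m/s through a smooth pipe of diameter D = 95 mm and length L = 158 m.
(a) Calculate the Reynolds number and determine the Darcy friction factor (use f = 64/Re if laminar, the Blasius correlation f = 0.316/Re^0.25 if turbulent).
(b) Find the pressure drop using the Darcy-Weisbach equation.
(a) Re = V·D/ν = 2.15·0.095/1.48e-05 = 13801 → turbulent (Re > 4000); f = 0.316/Re^0.25 = 0.316/13801^0.25 = 0.029155
(b) Darcy-Weisbach: ΔP = f·(L/D)·½ρV²/1000 = 0.029155·(158/0.095)·½·1.225·2.15²/1000 = 0.1373 kPa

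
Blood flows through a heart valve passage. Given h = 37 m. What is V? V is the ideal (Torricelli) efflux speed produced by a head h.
Formula: V = \sqrt{2 g h}
V = √(2·9.81·37) = 26.94 m/s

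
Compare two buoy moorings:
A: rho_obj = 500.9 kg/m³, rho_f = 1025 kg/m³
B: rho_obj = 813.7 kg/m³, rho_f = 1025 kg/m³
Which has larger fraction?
fraction(A) = 0.4887, fraction(B) = 0.7939. Answer: B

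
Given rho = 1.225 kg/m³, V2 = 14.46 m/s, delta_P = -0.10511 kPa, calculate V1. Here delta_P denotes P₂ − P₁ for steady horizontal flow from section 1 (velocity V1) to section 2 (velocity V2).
Formula: \Delta P = \frac{1}{2} \rho (V_1^2 - V_2^2)
Substituting knowns: -0.10511 = 0.5·1.225·(V1² − 14.46²)/1000
Solving for V1: V1 = √(14.46² + 2·(-0.10511·1000)/1.225) = 6.122 m/s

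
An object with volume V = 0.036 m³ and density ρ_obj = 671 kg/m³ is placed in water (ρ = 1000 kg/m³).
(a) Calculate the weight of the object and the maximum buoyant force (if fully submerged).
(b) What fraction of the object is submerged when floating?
(a) W=rho_obj*g*V=671*9.81*0.036=237.0 N; F_B(max)=rho*g*V=1000*9.81*0.036=353.2 N
(b) Floating fraction=rho_obj/rho=671/1000=0.671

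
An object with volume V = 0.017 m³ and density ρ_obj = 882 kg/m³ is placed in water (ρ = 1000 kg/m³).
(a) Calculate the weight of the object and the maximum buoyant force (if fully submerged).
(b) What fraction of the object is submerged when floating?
(a) W=rho_obj*g*V=882*9.81*0.017=147.1 N; F_B(max)=rho*g*V=1000*9.81*0.017=166.8 N
(b) Floating fraction=rho_obj/rho=882/1000=0.882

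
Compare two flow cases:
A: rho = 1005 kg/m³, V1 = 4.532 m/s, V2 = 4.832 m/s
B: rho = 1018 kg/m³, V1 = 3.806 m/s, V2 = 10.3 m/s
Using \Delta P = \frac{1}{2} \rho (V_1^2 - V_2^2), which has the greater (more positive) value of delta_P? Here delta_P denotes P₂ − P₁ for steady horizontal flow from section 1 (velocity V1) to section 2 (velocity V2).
delta_P(A) = -1.412 kPa, delta_P(B) = -46.63 kPa. Answer: A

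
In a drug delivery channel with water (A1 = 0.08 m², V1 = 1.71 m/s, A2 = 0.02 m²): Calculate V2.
Formula: V_2 = \frac{A_1 V_1}{A_2}
V2 = 0.08·1.71/0.02 = 6.84 m/s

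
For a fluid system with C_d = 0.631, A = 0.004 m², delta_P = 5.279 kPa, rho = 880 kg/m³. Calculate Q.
Formula: Q = C_d A \sqrt{\frac{2 \Delta P}{\rho}}
Q = 0.631·0.004·√(2·(5.279·1000)/880)·1000 = 8.743 L/s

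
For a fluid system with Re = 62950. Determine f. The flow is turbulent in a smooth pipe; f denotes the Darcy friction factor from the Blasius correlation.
Formula: f = \frac{0.316}{Re^{0.25}}
f = 0.316/62950^0.25 = 0.01995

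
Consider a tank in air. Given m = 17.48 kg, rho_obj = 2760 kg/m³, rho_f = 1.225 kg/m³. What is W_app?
Formula: W_{app} = mg\left(1 - \frac{\rho_f}{\rho_{obj}}\right)
W_app = 17.48·9.81·(1 − 1.225/2760) = 171.4 N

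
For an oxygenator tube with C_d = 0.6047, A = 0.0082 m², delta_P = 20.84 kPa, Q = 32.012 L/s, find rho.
Formula: Q = C_d A \sqrt{\frac{2 \Delta P}{\rho}}
Substituting knowns: 32.012 = 0.6047·0.0082·√(2·(20.84·1000)/rho)·1000
Solving for rho: rho = 2·(20.84·1000)/((32.012/1000)/(0.6047·0.0082))² = 1000 kg/m³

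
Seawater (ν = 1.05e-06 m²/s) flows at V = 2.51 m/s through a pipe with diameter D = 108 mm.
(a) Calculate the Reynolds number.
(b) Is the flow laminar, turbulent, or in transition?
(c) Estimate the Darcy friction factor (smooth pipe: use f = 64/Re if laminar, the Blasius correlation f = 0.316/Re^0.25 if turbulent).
(a) Re = V·D/ν = 2.51·0.108/1.05e-06 = 258170
(b) Flow regime: turbulent (Re > 4000)
(c) Friction factor: f = 0.316/Re^0.25 = 0.316/258170^0.25 = 0.01402 (Blasius is strictly valid for Re ≲ 1e5; used here as the smooth-pipe estimate the problem specifies)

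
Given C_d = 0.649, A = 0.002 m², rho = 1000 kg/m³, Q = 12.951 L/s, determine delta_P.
Formula: Q = C_d A \sqrt{\frac{2 \Delta P}{\rho}}
Substituting knowns: 12.951 = 0.649·0.002·√(2·(delta_P·1000)/1000)·1000
Solving for delta_P: delta_P = ((12.951/1000)/(0.649·0.002))²·1000/2/1000 = 49.78 kPa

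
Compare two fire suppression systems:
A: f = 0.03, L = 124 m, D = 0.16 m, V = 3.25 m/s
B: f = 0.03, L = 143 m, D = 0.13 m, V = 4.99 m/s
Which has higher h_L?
h_L(A) = 12.52 m, h_L(B) = 41.88 m. Answer: B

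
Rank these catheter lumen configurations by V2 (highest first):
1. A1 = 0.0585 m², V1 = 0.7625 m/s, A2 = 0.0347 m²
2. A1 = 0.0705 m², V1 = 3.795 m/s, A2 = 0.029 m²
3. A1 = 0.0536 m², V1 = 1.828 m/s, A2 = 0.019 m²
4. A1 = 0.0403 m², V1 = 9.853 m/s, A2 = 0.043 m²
Case 1: V2 = 1.285 m/s
Case 2: V2 = 9.226 m/s
Case 3: V2 = 5.157 m/s
Case 4: V2 = 9.234 m/s
Ranking (highest first): 4, 2, 3, 1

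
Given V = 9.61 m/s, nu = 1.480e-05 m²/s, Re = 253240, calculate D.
Formula: Re = \frac{V D}{\nu}
Substituting knowns: 253240 = 9.61·D/1.480e-05
Solving for D: D = 253240·1.480e-05/9.61 = 0.39 m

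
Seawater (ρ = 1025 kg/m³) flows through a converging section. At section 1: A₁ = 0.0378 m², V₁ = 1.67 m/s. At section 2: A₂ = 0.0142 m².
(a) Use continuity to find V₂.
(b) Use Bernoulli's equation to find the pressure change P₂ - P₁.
(a) Continuity: A₁V₁=A₂V₂ -> V₂=A₁V₁/A₂=0.0378*1.67/0.0142=4.45 m/s
(b) Bernoulli: P₂-P₁=0.5*rho*(V₁^2-V₂^2)/1000=0.5*1025*(1.67^2-4.45^2)/1000=-8.719 kPa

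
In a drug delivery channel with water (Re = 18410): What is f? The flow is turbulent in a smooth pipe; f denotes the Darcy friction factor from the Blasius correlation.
Formula: f = \frac{0.316}{Re^{0.25}}
f = 0.316/18410^0.25 = 0.02713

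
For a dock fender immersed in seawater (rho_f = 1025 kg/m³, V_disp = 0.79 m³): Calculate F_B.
Formula: F_B = \rho_f g V_{disp}
F_B = 1025·9.81·0.79 = 7944 N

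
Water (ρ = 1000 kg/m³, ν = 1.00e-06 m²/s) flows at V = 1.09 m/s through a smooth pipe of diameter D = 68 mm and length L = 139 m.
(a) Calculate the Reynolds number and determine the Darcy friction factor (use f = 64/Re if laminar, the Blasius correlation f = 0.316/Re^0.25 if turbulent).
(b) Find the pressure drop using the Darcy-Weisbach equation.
(a) Re = V·D/ν = 1.09·0.068/1.00e-06 = 74120 → turbulent (Re > 4000); f = 0.316/Re^0.25 = 0.316/74120^0.25 = 0.019152
(b) Darcy-Weisbach: ΔP = f·(L/D)·½ρV²/1000 = 0.019152·(139/0.068)·½·1000·1.09²/1000 = 23.26 kPa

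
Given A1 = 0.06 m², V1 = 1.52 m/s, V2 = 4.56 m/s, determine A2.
Formula: V_2 = \frac{A_1 V_1}{A_2}
Substituting knowns: 4.56 = 0.06·1.52/A2
Solving for A2: A2 = 0.06·1.52/4.56 = 0.02 m²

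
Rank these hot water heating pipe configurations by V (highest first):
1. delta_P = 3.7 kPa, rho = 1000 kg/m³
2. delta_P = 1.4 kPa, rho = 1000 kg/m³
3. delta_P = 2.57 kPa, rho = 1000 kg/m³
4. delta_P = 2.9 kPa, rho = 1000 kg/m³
Case 1: V = 2.72 m/s
Case 2: V = 1.673 m/s
Case 3: V = 2.267 m/s
Case 4: V = 2.408 m/s
Ranking (highest first): 1, 4, 3, 2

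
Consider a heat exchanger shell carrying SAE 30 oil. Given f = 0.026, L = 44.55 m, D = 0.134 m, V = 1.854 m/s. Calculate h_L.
Formula: h_L = f \frac{L}{D} \frac{V^2}{2g}
h_L = 0.026·(44.55/0.134)·1.854²/(2·9.81) = 1.514 m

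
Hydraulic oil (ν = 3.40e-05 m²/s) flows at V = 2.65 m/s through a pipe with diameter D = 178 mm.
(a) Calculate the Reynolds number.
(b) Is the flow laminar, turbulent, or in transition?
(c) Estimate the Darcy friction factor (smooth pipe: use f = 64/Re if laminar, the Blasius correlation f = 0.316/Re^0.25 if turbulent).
(a) Re = V·D/ν = 2.65·0.178/3.40e-05 = 13874
(b) Flow regime: turbulent (Re > 4000)
(c) Friction factor: f = 0.316/Re^0.25 = 0.316/13874^0.25 = 0.02912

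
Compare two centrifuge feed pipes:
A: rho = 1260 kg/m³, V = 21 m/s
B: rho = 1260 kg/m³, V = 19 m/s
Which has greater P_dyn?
P_dyn(A) = 277.8 kPa, P_dyn(B) = 227.4 kPa. Answer: A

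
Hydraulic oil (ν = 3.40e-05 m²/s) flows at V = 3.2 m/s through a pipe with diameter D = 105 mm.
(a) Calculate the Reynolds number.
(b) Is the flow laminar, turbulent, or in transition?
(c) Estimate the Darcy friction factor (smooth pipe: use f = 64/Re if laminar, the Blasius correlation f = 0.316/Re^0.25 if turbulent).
(a) Re = V·D/ν = 3.2·0.105/3.40e-05 = 9882.4
(b) Flow regime: turbulent (Re > 4000)
(c) Friction factor: f = 0.316/Re^0.25 = 0.316/9882.4^0.25 = 0.03169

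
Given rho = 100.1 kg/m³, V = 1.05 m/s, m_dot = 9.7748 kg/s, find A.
Formula: \dot{m} = \rho A V
Substituting knowns: 9.7748 = 100.1·A·1.05
Solving for A: A = 9.7748/(100.1·1.05) = 0.093 m²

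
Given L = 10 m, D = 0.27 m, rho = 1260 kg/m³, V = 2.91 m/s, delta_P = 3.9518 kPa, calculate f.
Formula: \Delta P = f \frac{L}{D} \frac{\rho V^2}{2}
Substituting knowns: 3.9518 = f·(10/0.27)·0.5·1260·2.91²/1000
Solving for f: f = (3.9518·1000)/((10/0.27)·0.5·1260·2.91²) = 0.02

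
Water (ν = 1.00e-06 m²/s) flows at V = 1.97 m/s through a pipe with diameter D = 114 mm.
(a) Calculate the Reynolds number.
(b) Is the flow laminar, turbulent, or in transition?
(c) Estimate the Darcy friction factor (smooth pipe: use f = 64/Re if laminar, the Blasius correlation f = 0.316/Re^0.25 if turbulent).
(a) Re = V·D/ν = 1.97·0.114/1.00e-06 = 224580
(b) Flow regime: turbulent (Re > 4000)
(c) Friction factor: f = 0.316/Re^0.25 = 0.316/224580^0.25 = 0.01452 (Blasius is strictly valid for Re ≲ 1e5; used here as the smooth-pipe estimate the problem specifies)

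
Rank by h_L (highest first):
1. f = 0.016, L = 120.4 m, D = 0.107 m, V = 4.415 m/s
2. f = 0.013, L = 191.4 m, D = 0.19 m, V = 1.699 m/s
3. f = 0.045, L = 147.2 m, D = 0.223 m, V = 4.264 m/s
Case 1: h_L = 17.89 m
Case 2: h_L = 1.927 m
Case 3: h_L = 27.53 m
Ranking (highest first): 3, 1, 2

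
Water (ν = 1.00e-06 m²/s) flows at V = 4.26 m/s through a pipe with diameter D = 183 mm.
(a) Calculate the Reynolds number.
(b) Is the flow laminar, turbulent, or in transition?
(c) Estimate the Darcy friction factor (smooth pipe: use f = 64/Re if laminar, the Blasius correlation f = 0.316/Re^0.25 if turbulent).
(a) Re = V·D/ν = 4.26·0.183/1.00e-06 = 779580
(b) Flow regime: turbulent (Re > 4000)
(c) Friction factor: f = 0.316/Re^0.25 = 0.316/779580^0.25 = 0.01063 (Blasius is strictly valid for Re ≲ 1e5; used here as the smooth-pipe estimate the problem specifies)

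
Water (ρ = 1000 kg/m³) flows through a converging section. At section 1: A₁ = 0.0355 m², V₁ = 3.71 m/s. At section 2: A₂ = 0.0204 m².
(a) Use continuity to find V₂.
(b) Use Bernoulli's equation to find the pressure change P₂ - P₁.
(a) Continuity: A₁V₁=A₂V₂ -> V₂=A₁V₁/A₂=0.0355*3.71/0.0204=6.46 m/s
(b) Bernoulli: P₂-P₁=0.5*rho*(V₁^2-V₂^2)/1000=0.5*1000*(3.71^2-6.46^2)/1000=-13.98 kPa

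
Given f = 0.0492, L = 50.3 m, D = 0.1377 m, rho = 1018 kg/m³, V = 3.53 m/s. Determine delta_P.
Formula: \Delta P = f \frac{L}{D} \frac{\rho V^2}{2}
delta_P = 0.0492·(50.3/0.1377)·0.5·1018·3.53²/1000 = 114 kPa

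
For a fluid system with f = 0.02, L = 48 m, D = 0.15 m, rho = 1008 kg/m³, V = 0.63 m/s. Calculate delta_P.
Formula: \Delta P = f \frac{L}{D} \frac{\rho V^2}{2}
delta_P = 0.02·(48/0.15)·0.5·1008·0.63²/1000 = 1.28 kPa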